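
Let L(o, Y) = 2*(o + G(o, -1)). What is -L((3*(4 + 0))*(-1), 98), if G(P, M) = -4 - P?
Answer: 8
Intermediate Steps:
L(o, Y) = -8 (L(o, Y) = 2*(o + (-4 - o)) = 2*(-4) = -8)
-L((3*(4 + 0))*(-1), 98) = -1*(-8) = 8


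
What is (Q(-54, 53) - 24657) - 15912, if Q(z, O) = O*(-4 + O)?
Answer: -37972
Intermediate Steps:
(Q(-54, 53) - 24657) - 15912 = (53*(-4 + 53) - 24657) - 15912 = (53*49 - 24657) - 15912 = (2597 - 24657) - 15912 = -22060 - 15912 = -37972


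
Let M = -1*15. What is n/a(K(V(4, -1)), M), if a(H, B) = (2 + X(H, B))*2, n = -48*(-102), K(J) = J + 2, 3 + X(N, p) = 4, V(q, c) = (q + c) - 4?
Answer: 816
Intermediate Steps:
V(q, c) = -4 + c + q (V(q, c) = (c + q) - 4 = -4 + c + q)
X(N, p) = 1 (X(N, p) = -3 + 4 = 1)
K(J) = 2 + J
n = 4896
M = -15
a(H, B) = 6 (a(H, B) = (2 + 1)*2 = 3*2 = 6)
n/a(K(V(4, -1)), M) = 4896/6 = 4896*(1/6) = 816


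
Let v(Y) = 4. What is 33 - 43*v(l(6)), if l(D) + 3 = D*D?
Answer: -139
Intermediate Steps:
l(D) = -3 + D² (l(D) = -3 + D*D = -3 + D²)
33 - 43*v(l(6)) = 33 - 43*4 = 33 - 172 = -139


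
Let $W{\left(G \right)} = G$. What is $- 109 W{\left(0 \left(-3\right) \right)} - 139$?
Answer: $-139$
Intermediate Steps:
$- 109 W{\left(0 \left(-3\right) \right)} - 139 = - 109 \cdot 0 \left(-3\right) - 139 = \left(-109\right) 0 - 139 = 0 - 139 = -139$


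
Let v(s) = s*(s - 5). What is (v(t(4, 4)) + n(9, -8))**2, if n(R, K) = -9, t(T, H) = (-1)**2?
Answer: 169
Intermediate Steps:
t(T, H) = 1
v(s) = s*(-5 + s)
(v(t(4, 4)) + n(9, -8))**2 = (1*(-5 + 1) - 9)**2 = (1*(-4) - 9)**2 = (-4 - 9)**2 = (-13)**2 = 169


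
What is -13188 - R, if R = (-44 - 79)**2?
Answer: -28317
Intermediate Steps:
R = 15129 (R = (-123)**2 = 15129)
-13188 - R = -13188 - 1*15129 = -13188 - 15129 = -28317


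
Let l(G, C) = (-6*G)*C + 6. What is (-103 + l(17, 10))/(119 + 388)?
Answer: -1117/507 ≈ -2.2032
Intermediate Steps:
l(G, C) = 6 - 6*C*G (l(G, C) = -6*C*G + 6 = 6 - 6*C*G)
(-103 + l(17, 10))/(119 + 388) = (-103 + (6 - 6*10*17))/(119 + 388) = (-103 + (6 - 1020))/507 = (-103 - 1014)*(1/507) = -1117*1/507 = -1117/507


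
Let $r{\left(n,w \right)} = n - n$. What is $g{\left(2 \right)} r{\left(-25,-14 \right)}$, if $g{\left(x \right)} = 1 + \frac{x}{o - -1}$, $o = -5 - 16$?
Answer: $0$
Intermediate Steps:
$o = -21$ ($o = -5 - 16 = -21$)
$r{\left(n,w \right)} = 0$
$g{\left(x \right)} = 1 - \frac{x}{20}$ ($g{\left(x \right)} = 1 + \frac{x}{-21 - -1} = 1 + \frac{x}{-21 + \left(-2 + 3\right)} = 1 + \frac{x}{-21 + 1} = 1 + \frac{x}{-20} = 1 - \frac{x}{20}$)
$g{\left(2 \right)} r{\left(-25,-14 \right)} = \left(1 - \frac{1}{10}\right) 0 = \frac{9}{10} \cdot 0 = 0$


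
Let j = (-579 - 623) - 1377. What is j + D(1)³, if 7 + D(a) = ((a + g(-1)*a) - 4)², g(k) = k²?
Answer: -2606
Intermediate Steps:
D(a) = -7 + (-4 + 2*a)² (D(a) = -7 + ((a + (-1)²*a) - 4)² = -7 + ((a + 1*a) - 4)² = -7 + ((a + a) - 4)² = -7 + (2*a - 4)² = -7 + (-4 + 2*a)²)
j = -2579 (j = -1202 - 1377 = -2579)
j + D(1)³ = -2579 + (-7 + 4*(-2 + 1)²)³ = -2579 + (-7 + 4*(-1)²)³ = -2579 + (-7 + 4*1)³ = -2579 + (-7 + 4)³ = -2579 + (-3)³ = -2579 - 27 = -2606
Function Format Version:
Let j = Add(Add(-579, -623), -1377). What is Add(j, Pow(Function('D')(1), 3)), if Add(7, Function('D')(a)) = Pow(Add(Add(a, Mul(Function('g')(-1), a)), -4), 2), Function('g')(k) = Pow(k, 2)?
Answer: -2606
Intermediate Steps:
Function('D')(a) = Add(-7, Pow(Add(-4, Mul(2, a)), 2)) (Function('D')(a) = Add(-7, Pow(Add(Add(a, Mul(Pow(-1, 2), a)), -4), 2)) = Add(-7, Pow(Add(Add(a, Mul(1, a)), -4), 2)) = Add(-7, Pow(Add(Add(a, a), -4), 2)) = Add(-7, Pow(Add(Mul(2, a), -4), 2)) = Add(-7, Pow(Add(-4, Mul(2, a)), 2)))
j = -2579 (j = Add(-1202, -1377) = -2579)
Add(j, Pow(Function('D')(1), 3)) = Add(-2579, Pow(Add(-7, Mul(4, Pow(Add(-2, 1), 2))), 3)) = Add(-2579, Pow(Add(-7, Mul(4, Pow(-1, 2))), 3)) = Add(-2579, Pow(Add(-7, Mul(4, 1)), 3)) = Add(-2579, Pow(Add(-7, 4), 3)) = Add(-2579, Pow(-3, 3)) = Add(-2579, -27) = -2606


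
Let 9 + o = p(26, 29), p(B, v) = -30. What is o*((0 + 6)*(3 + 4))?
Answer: -1638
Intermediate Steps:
o = -39 (o = -9 - 30 = -39)
o*((0 + 6)*(3 + 4)) = -39*(0 + 6)*(3 + 4) = -234*7 = -39*42 = -1638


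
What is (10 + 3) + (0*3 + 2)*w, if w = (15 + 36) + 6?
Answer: 127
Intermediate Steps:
w = 57 (w = 51 + 6 = 57)
(10 + 3) + (0*3 + 2)*w = (10 + 3) + (0*3 + 2)*57 = 13 + (0 + 2)*57 = 13 + 2*57 = 13 + 114 = 127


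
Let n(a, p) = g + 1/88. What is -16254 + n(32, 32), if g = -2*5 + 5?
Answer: -1430791/88 ≈ -16259.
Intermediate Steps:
g = -5 (g = -10 + 5 = -5)
n(a, p) = -439/88 (n(a, p) = -5 + 1/88 = -439/88)
-16254 + n(32, 32) = -16254 - 439/88 = -1430791/88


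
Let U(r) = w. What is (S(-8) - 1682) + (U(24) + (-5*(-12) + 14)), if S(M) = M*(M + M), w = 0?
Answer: -1480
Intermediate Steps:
U(r) = 0
S(M) = 2*M² (S(M) = M*(2*M) = 2*M²)
(S(-8) - 1682) + (U(24) + (-5*(-12) + 14)) = (2*(-8)² - 1682) + (0 + (-5*(-12) + 14)) = (2*64 - 1682) + (0 + (60 + 14)) = (128 - 1682) + (0 + 74) = -1554 + 74 = -1480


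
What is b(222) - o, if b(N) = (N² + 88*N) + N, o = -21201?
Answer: 90243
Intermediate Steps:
b(N) = N² + 89*N
b(222) - o = 222*(89 + 222) - 1*(-21201) = 222*311 + 21201 = 69042 + 21201 = 90243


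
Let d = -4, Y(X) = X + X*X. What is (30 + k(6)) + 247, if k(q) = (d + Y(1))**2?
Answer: 281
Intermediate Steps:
Y(X) = X + X**2
k(q) = 4 (k(q) = (-4 + 1*(1 + 1))**2 = (-4 + 1*2)**2 = (-4 + 2)**2 = (-2)**2 = 4)
(30 + k(6)) + 247 = (30 + 4) + 247 = 34 + 247 = 281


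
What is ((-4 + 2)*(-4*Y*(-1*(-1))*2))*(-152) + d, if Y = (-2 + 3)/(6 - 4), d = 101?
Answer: -1115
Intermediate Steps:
Y = ½ (Y = 1/2 = 1*(½) = ½ ≈ 0.50000)
((-4 + 2)*(-4*Y*(-1*(-1))*2))*(-152) + d = ((-4 + 2)*(-4*(-1*(-1))/2*2))*(-152) + 101 = -(-8)*((½)*1)*2*(-152) + 101 = -(-8)*(½)*2*(-152) + 101 = -(-8)*(-152) + 101 = -2*(-4)*(-152) + 101 = 8*(-152) + 101 = -1216 + 101 = -1115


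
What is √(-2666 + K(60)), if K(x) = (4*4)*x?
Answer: I*√1706 ≈ 41.304*I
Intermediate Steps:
K(x) = 16*x
√(-2666 + K(60)) = √(-2666 + 16*60) = √(-2666 + 960) = √(-1706) = I*√1706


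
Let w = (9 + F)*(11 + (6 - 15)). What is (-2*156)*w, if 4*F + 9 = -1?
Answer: -4056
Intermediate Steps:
F = -5/2 (F = -9/4 + (¼)*(-1) = -9/4 - ¼ = -5/2 ≈ -2.5000)
w = 13 (w = (9 - 5/2)*(11 + (6 - 15)) = 13*(11 - 9)/2 = (13/2)*2 = 13)
(-2*156)*w = -2*156*13 = -312*13 = -4056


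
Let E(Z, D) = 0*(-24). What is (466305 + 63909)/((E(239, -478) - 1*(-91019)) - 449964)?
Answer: -530214/358945 ≈ -1.4771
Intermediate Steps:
E(Z, D) = 0
(466305 + 63909)/((E(239, -478) - 1*(-91019)) - 449964) = (466305 + 63909)/((0 - 1*(-91019)) - 449964) = 530214/((0 + 91019) - 449964) = 530214/(91019 - 449964) = 530214/(-358945) = 530214*(-1/358945) = -530214/358945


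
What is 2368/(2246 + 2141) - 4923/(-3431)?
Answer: 29721809/15051797 ≈ 1.9746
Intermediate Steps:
2368/(2246 + 2141) - 4923/(-3431) = 2368/4387 - 4923*(-1/3431) = 2368*(1/4387) + 4923/3431 = 2368/4387 + 4923/3431 = 29721809/15051797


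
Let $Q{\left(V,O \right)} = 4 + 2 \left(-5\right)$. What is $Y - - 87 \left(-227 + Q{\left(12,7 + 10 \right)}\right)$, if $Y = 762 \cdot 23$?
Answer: $-2745$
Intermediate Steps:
$Q{\left(V,O \right)} = -6$ ($Q{\left(V,O \right)} = 4 - 10 = -6$)
$Y = 17526$
$Y - - 87 \left(-227 + Q{\left(12,7 + 10 \right)}\right) = 17526 - - 87 \left(-227 - 6\right) = 17526 - \left(-87\right) \left(-233\right) = 17526 - 20271 = -2745$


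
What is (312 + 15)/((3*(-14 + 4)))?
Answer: -109/10 ≈ -10.900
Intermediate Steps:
(312 + 15)/((3*(-14 + 4))) = 327/((3*(-10))) = 327/(-30) = 327*(-1/30) = -109/10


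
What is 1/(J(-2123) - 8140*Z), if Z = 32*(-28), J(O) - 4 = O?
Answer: 1/7291321 ≈ 1.3715e-7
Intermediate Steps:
J(O) = 4 + O
Z = -896
1/(J(-2123) - 8140*Z) = 1/((4 - 2123) - 8140*(-896)) = 1/(-2119 + 7293440) = 1/7291321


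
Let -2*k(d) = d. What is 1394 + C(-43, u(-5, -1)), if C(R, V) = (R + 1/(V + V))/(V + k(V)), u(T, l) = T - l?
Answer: 22649/16 ≈ 1415.6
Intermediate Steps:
k(d) = -d/2
C(R, V) = 2*(R + 1/(2*V))/V (C(R, V) = (R + 1/(V + V))/(V - V/2) = (R + 1/(2*V))/((V/2)) = (R + 1/(2*V))*(2/V) = 2*(R + 1/(2*V))/V)
1394 + C(-43, u(-5, -1)) = 1394 + (1 + 2*(-43)*(-5 - 1*(-1)))/(-5 - 1*(-1))² = 1394 + (1 + 2*(-43)*(-5 + 1))/(-5 + 1)² = 1394 + (1 + 2*(-43)*(-4))/(-4)² = 1394 + (1 + 344)/16 = 1394 + (1/16)*345 = 1394 + 345/16 = 22649/16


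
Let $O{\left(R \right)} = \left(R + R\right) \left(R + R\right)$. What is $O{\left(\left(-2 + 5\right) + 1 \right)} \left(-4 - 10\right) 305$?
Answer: $-273280$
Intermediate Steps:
$O{\left(R \right)} = 4 R^{2}$ ($O{\left(R \right)} = 2 R 2 R = 4 R^{2}$)
$O{\left(\left(-2 + 5\right) + 1 \right)} \left(-4 - 10\right) 305 = 4 \left(\left(-2 + 5\right) + 1\right)^{2} \left(-4 - 10\right) 305 = 4 \left(3 + 1\right)^{2} \left(-14\right) 305 = 4 \cdot 4^{2} \left(-14\right) 305 = 4 \cdot 16 \left(-14\right) 305 = 64 \left(-14\right) 305 = \left(-896\right) 305 = -273280$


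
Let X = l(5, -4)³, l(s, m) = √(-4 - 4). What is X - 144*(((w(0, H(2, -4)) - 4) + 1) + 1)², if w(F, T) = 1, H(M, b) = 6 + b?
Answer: -144 - 16*I*√2 ≈ -144.0 - 22.627*I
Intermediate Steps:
l(s, m) = 2*I*√2 (l(s, m) = √(-8) = 2*I*√2)
X = -16*I*√2 (X = (2*I*√2)³ = -16*I*√2 ≈ -22.627*I)
X - 144*(((w(0, H(2, -4)) - 4) + 1) + 1)² = -16*I*√2 - 144*(((1 - 4) + 1) + 1)² = -16*I*√2 - 144*((-3 + 1) + 1)² = -16*I*√2 - 144*(-2 + 1)² = -16*I*√2 - 144*(-1)² = -16*I*√2 - 144*1 = -16*I*√2 - 144 = -144 - 16*I*√2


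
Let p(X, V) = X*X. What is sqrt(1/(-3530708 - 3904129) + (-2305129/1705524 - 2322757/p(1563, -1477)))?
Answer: I*sqrt(310143081239372697609266950037)/367024034529186 ≈ 1.5174*I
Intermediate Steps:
p(X, V) = X**2
sqrt(1/(-3530708 - 3904129) + (-2305129/1705524 - 2322757/p(1563, -1477))) = sqrt(1/(-3530708 - 3904129) + (-2305129/1705524 - 2322757/(1563**2))) = sqrt(1/(-7434837) + (-2305129*1/1705524 - 2322757/2442969)) = sqrt(-1/7434837 + (-2305129/1705524 - 2322757*1/2442969)) = sqrt(-1/7434837 + (-2305129/1705524 - 2322757/2442969)) = sqrt(-1/7434837 - 3197625499223/1388847420252) = sqrt(-2641536195846005767/1147317131938235436) = I*sqrt(310143081239372697609266950037)/367024034529186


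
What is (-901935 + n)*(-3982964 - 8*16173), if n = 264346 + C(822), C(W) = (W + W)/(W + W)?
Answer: 2621983736624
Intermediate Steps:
C(W) = 1 (C(W) = (2*W)/((2*W)) = (2*W)*(1/(2*W)) = 1)
n = 264347 (n = 264346 + 1 = 264347)
(-901935 + n)*(-3982964 - 8*16173) = (-901935 + 264347)*(-3982964 - 8*16173) = -637588*(-3982964 - 129384) = -637588*(-4112348) = 2621983736624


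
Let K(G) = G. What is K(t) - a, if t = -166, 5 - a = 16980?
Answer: 16809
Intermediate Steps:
a = -16975 (a = 5 - 1*16980 = 5 - 16980 = -16975)
K(t) - a = -166 - 1*(-16975) = -166 + 16975 = 16809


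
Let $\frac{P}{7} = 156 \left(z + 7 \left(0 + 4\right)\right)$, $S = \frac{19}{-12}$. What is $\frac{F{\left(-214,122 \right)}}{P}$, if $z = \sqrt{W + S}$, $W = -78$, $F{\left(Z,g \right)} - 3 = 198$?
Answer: $\frac{804}{134719} - \frac{67 i \sqrt{2865}}{1886066} \approx 0.005968 - 0.0019014 i$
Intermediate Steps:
$S = - \frac{19}{12}$ ($S = 19 \left(- \frac{1}{12}\right) = - \frac{19}{12} \approx -1.5833$)
$F{\left(Z,g \right)} = 201$ ($F{\left(Z,g \right)} = 3 + 198 = 201$)
$z = \frac{i \sqrt{2865}}{6}$ ($z = \sqrt{-78 - \frac{19}{12}} = \sqrt{- \frac{955}{12}} = \frac{i \sqrt{2865}}{6} \approx 8.9209 i$)
$P = 30576 + 182 i \sqrt{2865}$ ($P = 7 \cdot 156 \left(\frac{i \sqrt{2865}}{6} + 7 \left(0 + 4\right)\right) = 7 \cdot 156 \left(\frac{i \sqrt{2865}}{6} + 7 \cdot 4\right) = 7 \cdot 156 \left(\frac{i \sqrt{2865}}{6} + 28\right) = 7 \cdot 156 \left(28 + \frac{i \sqrt{2865}}{6}\right) = 7 \left(4368 + 26 i \sqrt{2865}\right) = 30576 + 182 i \sqrt{2865} \approx 30576.0 + 9741.7 i$)
$\frac{F{\left(-214,122 \right)}}{P} = \frac{201}{30576 + 182 i \sqrt{2865}}$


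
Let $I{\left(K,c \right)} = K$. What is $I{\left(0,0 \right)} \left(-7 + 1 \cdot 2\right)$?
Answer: $0$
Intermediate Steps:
$I{\left(0,0 \right)} \left(-7 + 1 \cdot 2\right) = 0 \left(-7 + 1 \cdot 2\right) = 0 \left(-7 + 2\right) = 0 \left(-5\right) = 0$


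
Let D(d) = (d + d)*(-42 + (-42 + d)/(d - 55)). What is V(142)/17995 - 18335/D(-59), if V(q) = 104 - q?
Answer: -318932081/84342565 ≈ -3.7814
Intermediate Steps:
D(d) = 2*d*(-42 + (-42 + d)/(-55 + d)) (D(d) = (2*d)*(-42 + (-42 + d)/(-55 + d)) = 2*d*(-42 + (-42 + d)/(-55 + d)))
V(142)/17995 - 18335/D(-59) = (104 - 1*142)/17995 - 18335*(-(-55 - 59)/(118*(2268 - 41*(-59)))) = (104 - 142)*(1/17995) - 18335*57/(59*(2268 + 2419)) = -38*1/17995 - 18335/(2*(-59)*(-1/114)*4687) = -38/17995 - 18335/276533/57 = -38/17995 - 18335*57/276533 = -38/17995 - 1045095/276533 = -318932081/84342565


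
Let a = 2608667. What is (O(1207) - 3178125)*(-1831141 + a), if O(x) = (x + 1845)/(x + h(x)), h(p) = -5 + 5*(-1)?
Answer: -422553455004914/171 ≈ -2.4711e+12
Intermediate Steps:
h(p) = -10 (h(p) = -5 - 5 = -10)
O(x) = (1845 + x)/(-10 + x) (O(x) = (x + 1845)/(x - 10) = (1845 + x)/(-10 + x))
(O(1207) - 3178125)*(-1831141 + a) = ((1845 + 1207)/(-10 + 1207) - 3178125)*(-1831141 + 2608667) = (3052/1197 - 3178125)*777526 = ((1/1197)*3052 - 3178125)*777526 = (436/171 - 3178125)*777526 = -543458939/171*777526 = -422553455004914/171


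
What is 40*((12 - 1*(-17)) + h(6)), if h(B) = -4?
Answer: 1000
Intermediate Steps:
40*((12 - 1*(-17)) + h(6)) = 40*((12 - 1*(-17)) - 4) = 40*((12 + 17) - 4) = 40*(29 - 4) = 40*25 = 1000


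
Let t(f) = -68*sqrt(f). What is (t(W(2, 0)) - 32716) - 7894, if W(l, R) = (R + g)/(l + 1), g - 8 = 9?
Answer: -40610 - 68*sqrt(51)/3 ≈ -40772.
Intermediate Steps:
g = 17 (g = 8 + 9 = 17)
W(l, R) = (17 + R)/(1 + l) (W(l, R) = (R + 17)/(l + 1) = (17 + R)/(1 + l))
(t(W(2, 0)) - 32716) - 7894 = (-68*sqrt(17 + 0)/sqrt(1 + 2) - 32716) - 7894 = (-68*sqrt(51)/3 - 32716) - 7894 = (-32716 - 68*sqrt(51)/3) - 7894 = -40610 - 68*sqrt(51)/3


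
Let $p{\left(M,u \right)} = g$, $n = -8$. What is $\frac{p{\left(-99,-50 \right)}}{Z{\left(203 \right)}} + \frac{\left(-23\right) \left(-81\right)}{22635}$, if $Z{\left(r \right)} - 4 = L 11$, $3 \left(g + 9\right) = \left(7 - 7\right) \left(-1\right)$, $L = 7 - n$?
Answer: $\frac{12348}{425035} \approx 0.029052$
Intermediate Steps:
$L = 15$ ($L = 7 - -8 = 7 + 8 = 15$)
$g = -9$ ($g = -9 + \frac{\left(7 - 7\right) \left(-1\right)}{3} = -9 + \frac{0 \left(-1\right)}{3} = -9 + \frac{1}{3} \cdot 0 = -9 + 0 = -9$)
$Z{\left(r \right)} = 169$ ($Z{\left(r \right)} = 4 + 15 \cdot 11 = 4 + 165 = 169$)
$p{\left(M,u \right)} = -9$
$\frac{p{\left(-99,-50 \right)}}{Z{\left(203 \right)}} + \frac{\left(-23\right) \left(-81\right)}{22635} = - \frac{9}{169} + \frac{\left(-23\right) \left(-81\right)}{22635} = \left(-9\right) \frac{1}{169} + 1863 \cdot \frac{1}{22635} = - \frac{9}{169} + \frac{207}{2515} = \frac{12348}{425035}$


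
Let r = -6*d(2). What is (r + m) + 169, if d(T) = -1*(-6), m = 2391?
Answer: 2524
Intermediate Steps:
d(T) = 6
r = -36 (r = -6*6 = -1*36 = -36)
(r + m) + 169 = (-36 + 2391) + 169 = 2355 + 169 = 2524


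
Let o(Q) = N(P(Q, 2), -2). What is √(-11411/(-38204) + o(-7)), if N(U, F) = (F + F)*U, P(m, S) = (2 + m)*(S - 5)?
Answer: I*√21784197779/19102 ≈ 7.7267*I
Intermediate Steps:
P(m, S) = (-5 + S)*(2 + m) (P(m, S) = (2 + m)*(-5 + S) = (-5 + S)*(2 + m))
N(U, F) = 2*F*U (N(U, F) = (2*F)*U = 2*F*U)
o(Q) = 24 + 12*Q (o(Q) = 2*(-2)*(-10 - 5*Q + 2*2 + 2*Q) = 2*(-2)*(-10 - 5*Q + 4 + 2*Q) = 2*(-2)*(-6 - 3*Q) = 24 + 12*Q)
√(-11411/(-38204) + o(-7)) = √(-11411/(-38204) + (24 + 12*(-7))) = √(-11411*(-1/38204) + (24 - 84)) = √(11411/38204 - 60) = √(-2280829/38204) = I*√21784197779/19102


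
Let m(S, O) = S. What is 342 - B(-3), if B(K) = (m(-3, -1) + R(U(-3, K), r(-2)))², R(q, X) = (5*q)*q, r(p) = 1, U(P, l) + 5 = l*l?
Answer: -5587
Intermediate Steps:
U(P, l) = -5 + l² (U(P, l) = -5 + l*l = -5 + l²)
R(q, X) = 5*q²
B(K) = (-3 + 5*(-5 + K²)²)²
342 - B(-3) = 342 - (-3 + 5*(-5 + (-3)²)²)² = 342 - (-3 + 5*(-5 + 9)²)² = 342 - (-3 + 5*4²)² = 342 - (-3 + 5*16)² = 342 - (-3 + 80)² = 342 - 1*77² = 342 - 1*5929 = 342 - 5929 = -5587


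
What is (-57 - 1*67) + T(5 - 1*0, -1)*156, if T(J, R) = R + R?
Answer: -436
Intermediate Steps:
T(J, R) = 2*R
(-57 - 1*67) + T(5 - 1*0, -1)*156 = (-57 - 1*67) + (2*(-1))*156 = (-57 - 67) - 2*156 = -124 - 312 = -436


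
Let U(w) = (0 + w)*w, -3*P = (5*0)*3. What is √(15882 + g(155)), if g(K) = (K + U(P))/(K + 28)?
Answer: √531900663/183 ≈ 126.03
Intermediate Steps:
P = 0 (P = -5*0*3/3 = -0*3 = -⅓*0 = 0)
U(w) = w² (U(w) = w*w = w²)
g(K) = K/(28 + K) (g(K) = (K + 0²)/(K + 28) = (K + 0)/(28 + K) = K/(28 + K))
√(15882 + g(155)) = √(15882 + 155/(28 + 155)) = √(15882 + 155/183) = √(2906561/183) = √531900663/183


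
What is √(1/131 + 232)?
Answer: 3*√442387/131 ≈ 15.232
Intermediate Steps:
√(1/131 + 232) = √(30393/131) = 3*√442387/131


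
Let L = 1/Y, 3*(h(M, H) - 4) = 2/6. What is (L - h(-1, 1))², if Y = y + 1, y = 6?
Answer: 62500/3969 ≈ 15.747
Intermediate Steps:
Y = 7 (Y = 6 + 1 = 7)
h(M, H) = 37/9 (h(M, H) = 4 + (2/6)/3 = 4 + (2*(⅙))/3 = 4 + (⅓)*(⅓) = 4 + ⅑ = 37/9)
L = ⅐ (L = 1/7 = ⅐ ≈ 0.14286)
(L - h(-1, 1))² = (⅐ - 1*37/9)² = (⅐ - 37/9)² = (-250/63)² = 62500/3969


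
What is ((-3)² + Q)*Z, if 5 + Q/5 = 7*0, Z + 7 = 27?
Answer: -320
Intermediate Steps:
Z = 20 (Z = -7 + 27 = 20)
Q = -25 (Q = -25 + 5*(7*0) = -25 + 5*0 = -25 + 0 = -25)
((-3)² + Q)*Z = ((-3)² - 25)*20 = (9 - 25)*20 = -16*20 = -320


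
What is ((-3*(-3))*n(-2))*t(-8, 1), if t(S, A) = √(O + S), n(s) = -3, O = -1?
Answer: -81*I ≈ -81.0*I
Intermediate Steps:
t(S, A) = √(-1 + S)
((-3*(-3))*n(-2))*t(-8, 1) = (-3*(-3)*(-3))*√(-1 - 8) = (9*(-3))*√(-9) = -81*I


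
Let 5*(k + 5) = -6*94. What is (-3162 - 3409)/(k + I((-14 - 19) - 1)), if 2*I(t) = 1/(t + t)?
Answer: 4468280/80109 ≈ 55.778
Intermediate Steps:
k = -589/5 (k = -5 + (-6*94)/5 = -5 + (⅕)*(-564) = -5 - 564/5 = -589/5 ≈ -117.80)
I(t) = 1/(4*t) (I(t) = 1/(2*(t + t)) = 1/(2*((2*t))) = (1/(2*t))/2 = 1/(4*t))
(-3162 - 3409)/(k + I((-14 - 19) - 1)) = (-3162 - 3409)/(-589/5 + 1/(4*((-14 - 19) - 1))) = -6571/(-589/5 + 1/(4*(-33 - 1))) = -6571/(-589/5 + (¼)/(-34)) = -6571/(-589/5 + (¼)*(-1/34)) = -6571/(-589/5 - 1/136) = -6571/(-80109/680) = -6571*(-680/80109) = 4468280/80109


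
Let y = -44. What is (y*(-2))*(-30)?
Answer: -2640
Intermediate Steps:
(y*(-2))*(-30) = -44*(-2)*(-30) = 88*(-30) = -2640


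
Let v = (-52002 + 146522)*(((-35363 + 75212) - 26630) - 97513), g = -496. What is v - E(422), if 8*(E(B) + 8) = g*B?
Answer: -7967442708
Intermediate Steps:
E(B) = -8 - 62*B (E(B) = -8 + (-496*B)/8 = -8 - 62*B)
v = -7967468880 (v = 94520*((39849 - 26630) - 97513) = 94520*(13219 - 97513) = 94520*(-84294) = -7967468880)
v - E(422) = -7967468880 - (-8 - 62*422) = -7967468880 - (-8 - 26164) = -7967468880 - 1*(-26172) = -7967468880 + 26172 = -7967442708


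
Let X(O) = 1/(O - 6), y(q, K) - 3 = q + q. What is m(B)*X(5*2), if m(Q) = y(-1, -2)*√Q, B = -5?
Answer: I*√5/4 ≈ 0.55902*I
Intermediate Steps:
y(q, K) = 3 + 2*q (y(q, K) = 3 + (q + q) = 3 + 2*q)
X(O) = 1/(-6 + O)
m(Q) = √Q (m(Q) = (3 + 2*(-1))*√Q = (3 - 2)*√Q = 1*√Q = √Q)
m(B)*X(5*2) = √(-5)/(-6 + 5*2) = (I*√5)/(-6 + 10) = (I*√5)/4 = (I*√5)*(¼) = I*√5/4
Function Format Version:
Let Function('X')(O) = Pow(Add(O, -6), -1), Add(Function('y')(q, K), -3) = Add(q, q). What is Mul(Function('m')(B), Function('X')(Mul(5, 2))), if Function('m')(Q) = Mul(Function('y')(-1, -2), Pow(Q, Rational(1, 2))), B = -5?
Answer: Mul(Rational(1, 4), I, Pow(5, Rational(1, 2))) ≈ Mul(0.55902, I)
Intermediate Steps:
Function('y')(q, K) = Add(3, Mul(2, q)) (Function('y')(q, K) = Add(3, Add(q, q)) = Add(3, Mul(2, q)))
Function('X')(O) = Pow(Add(-6, O), -1)
Function('m')(Q) = Pow(Q, Rational(1, 2)) (Function('m')(Q) = Mul(Add(3, Mul(2, -1)), Pow(Q, Rational(1, 2))) = Mul(Add(3, -2), Pow(Q, Rational(1, 2))) = Mul(1, Pow(Q, Rational(1, 2))) = Pow(Q, Rational(1, 2)))
Mul(Function('m')(B), Function('X')(Mul(5, 2))) = Mul(Pow(-5, Rational(1, 2)), Pow(Add(-6, Mul(5, 2)), -1)) = Mul(Mul(I, Pow(5, Rational(1, 2))), Pow(Add(-6, 10), -1)) = Mul(Mul(I, Pow(5, Rational(1, 2))), Pow(4, -1)) = Mul(Mul(I, Pow(5, Rational(1, 2))), Rational(1, 4)) = Mul(Rational(1, 4), I, Pow(5, Rational(1, 2)))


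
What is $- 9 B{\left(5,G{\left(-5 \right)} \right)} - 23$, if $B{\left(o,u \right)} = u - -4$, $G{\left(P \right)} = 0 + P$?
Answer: $-14$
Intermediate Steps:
$G{\left(P \right)} = P$
$B{\left(o,u \right)} = 4 + u$ ($B{\left(o,u \right)} = u + 4 = 4 + u$)
$- 9 B{\left(5,G{\left(-5 \right)} \right)} - 23 = - 9 \left(4 - 5\right) - 23 = \left(-9\right) \left(-1\right) - 23 = 9 - 23 = -14$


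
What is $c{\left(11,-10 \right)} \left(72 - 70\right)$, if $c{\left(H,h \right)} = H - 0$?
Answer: $22$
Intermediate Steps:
$c{\left(H,h \right)} = H$ ($c{\left(H,h \right)} = H + 0 = H$)
$c{\left(11,-10 \right)} \left(72 - 70\right) = 11 \left(72 - 70\right) = 11 \cdot 2 = 22$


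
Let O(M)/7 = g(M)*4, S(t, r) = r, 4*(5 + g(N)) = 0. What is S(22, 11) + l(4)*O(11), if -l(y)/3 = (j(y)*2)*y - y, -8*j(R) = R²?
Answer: -8389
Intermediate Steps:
g(N) = -5 (g(N) = -5 + (¼)*0 = -5 + 0 = -5)
j(R) = -R²/8
O(M) = -140 (O(M) = 7*(-5*4) = 7*(-20) = -140)
l(y) = 3*y + 3*y³/4 (l(y) = -3*((-y²/8*2)*y - y) = -3*((-y²/4)*y - y) = -3*(-y³/4 - y) = -3*(-y - y³/4) = 3*y + 3*y³/4)
S(22, 11) + l(4)*O(11) = 11 + ((¾)*4*(4 + 4²))*(-140) = 11 + ((¾)*4*(4 + 16))*(-140) = 11 + ((¾)*4*20)*(-140) = 11 + 60*(-140) = 11 - 8400 = -8389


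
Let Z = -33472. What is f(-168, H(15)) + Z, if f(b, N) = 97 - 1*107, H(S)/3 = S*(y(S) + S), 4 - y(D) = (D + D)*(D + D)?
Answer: -33482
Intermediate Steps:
y(D) = 4 - 4*D² (y(D) = 4 - (D + D)*(D + D) = 4 - 2*D*2*D = 4 - 4*D²)
H(S) = 3*S*(4 + S - 4*S²) (H(S) = 3*(S*((4 - 4*S²) + S)) = 3*(S*(4 + S - 4*S²)) = 3*S*(4 + S - 4*S²))
f(b, N) = -10 (f(b, N) = 97 - 107 = -10)
f(-168, H(15)) + Z = -10 - 33472 = -33482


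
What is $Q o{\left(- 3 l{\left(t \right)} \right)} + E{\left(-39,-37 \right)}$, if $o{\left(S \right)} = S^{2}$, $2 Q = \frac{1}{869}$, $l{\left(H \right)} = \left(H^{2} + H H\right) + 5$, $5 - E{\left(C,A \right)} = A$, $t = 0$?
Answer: $\frac{73221}{1738} \approx 42.129$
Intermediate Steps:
$E{\left(C,A \right)} = 5 - A$
$l{\left(H \right)} = 5 + 2 H^{2}$ ($l{\left(H \right)} = \left(H^{2} + H^{2}\right) + 5 = 2 H^{2} + 5 = 5 + 2 H^{2}$)
$Q = \frac{1}{1738}$ ($Q = \frac{1}{2 \cdot 869} = \frac{1}{2} \cdot \frac{1}{869} = \frac{1}{1738} \approx 0.00057537$)
$Q o{\left(- 3 l{\left(t \right)} \right)} + E{\left(-39,-37 \right)} = \frac{\left(- 3 \left(5 + 2 \cdot 0^{2}\right)\right)^{2}}{1738} + \left(5 - -37\right) = \frac{\left(- 3 \left(5 + 2 \cdot 0\right)\right)^{2}}{1738} + \left(5 + 37\right) = \frac{\left(- 3 \left(5 + 0\right)\right)^{2}}{1738} + 42 = \frac{\left(\left(-3\right) 5\right)^{2}}{1738} + 42 = \frac{\left(-15\right)^{2}}{1738} + 42 = \frac{1}{1738} \cdot 225 + 42 = \frac{225}{1738} + 42 = \frac{73221}{1738}$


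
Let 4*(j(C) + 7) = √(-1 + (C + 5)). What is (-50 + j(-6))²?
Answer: (228 - I*√2)²/16 ≈ 3248.9 - 40.305*I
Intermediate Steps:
j(C) = -7 + √(4 + C)/4 (j(C) = -7 + √(-1 + (C + 5))/4 = -7 + √(-1 + (5 + C))/4 = -7 + √(4 + C)/4)
(-50 + j(-6))² = (-50 + (-7 + √(4 - 6)/4))² = (-50 + (-7 + √(-2)/4))² = (-50 + (-7 + (I*√2)/4))² = (-50 + (-7 + I*√2/4))² = (-57 + I*√2/4)²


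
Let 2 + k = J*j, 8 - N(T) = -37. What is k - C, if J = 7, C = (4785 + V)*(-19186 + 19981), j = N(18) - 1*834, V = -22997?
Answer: 14473015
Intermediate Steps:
N(T) = 45 (N(T) = 8 - 1*(-37) = 8 + 37 = 45)
j = -789 (j = 45 - 1*834 = 45 - 834 = -789)
C = -14478540 (C = (4785 - 22997)*(-19186 + 19981) = -18212*795 = -14478540)
k = -5525 (k = -2 + 7*(-789) = -2 - 5523 = -5525)
k - C = -5525 - 1*(-14478540) = -5525 + 14478540 = 14473015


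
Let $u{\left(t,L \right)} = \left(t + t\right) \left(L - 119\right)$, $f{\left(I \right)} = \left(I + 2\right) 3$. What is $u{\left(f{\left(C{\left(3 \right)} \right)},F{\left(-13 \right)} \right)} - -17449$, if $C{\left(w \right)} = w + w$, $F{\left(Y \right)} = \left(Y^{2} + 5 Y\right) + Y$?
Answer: $16105$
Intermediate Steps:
$F{\left(Y \right)} = Y^{2} + 6 Y$
$C{\left(w \right)} = 2 w$
$f{\left(I \right)} = 6 + 3 I$ ($f{\left(I \right)} = \left(2 + I\right) 3 = 6 + 3 I$)
$u{\left(t,L \right)} = 2 t \left(-119 + L\right)$
$u{\left(f{\left(C{\left(3 \right)} \right)},F{\left(-13 \right)} \right)} - -17449 = 2 \left(6 + 3 \cdot 2 \cdot 3\right) \left(-119 - 13 \left(6 - 13\right)\right) - -17449 = 2 \left(6 + 3 \cdot 6\right) \left(-119 - -91\right) + 17449 = 2 \left(6 + 18\right) \left(-119 + 91\right) + 17449 = 2 \cdot 24 \left(-28\right) + 17449 = -1344 + 17449 = 16105$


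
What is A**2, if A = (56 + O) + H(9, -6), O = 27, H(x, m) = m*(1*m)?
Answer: 14161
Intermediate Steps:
H(x, m) = m**2 (H(x, m) = m*m = m**2)
A = 119 (A = (56 + 27) + (-6)**2 = 83 + 36 = 119)
A**2 = 119**2 = 14161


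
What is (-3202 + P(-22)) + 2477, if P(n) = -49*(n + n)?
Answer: 1431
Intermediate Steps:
P(n) = -98*n
(-3202 + P(-22)) + 2477 = (-3202 - 98*(-22)) + 2477 = (-3202 + 2156) + 2477 = -1046 + 2477 = 1431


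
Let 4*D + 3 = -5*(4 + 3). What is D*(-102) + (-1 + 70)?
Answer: 1038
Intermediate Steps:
D = -19/2 (D = -¾ + (-5*(4 + 3))/4 = -¾ + (-5*7)/4 = -¾ + (¼)*(-35) = -¾ - 35/4 = -19/2 ≈ -9.5000)
D*(-102) + (-1 + 70) = -19/2*(-102) + (-1 + 70) = 969 + 69 = 1038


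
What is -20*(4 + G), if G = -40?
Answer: 720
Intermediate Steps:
-20*(4 + G) = -20*(4 - 40) = -20*(-36) = 720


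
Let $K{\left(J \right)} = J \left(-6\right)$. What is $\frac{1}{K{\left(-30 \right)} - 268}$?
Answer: $- \frac{1}{88} \approx -0.011364$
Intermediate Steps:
$K{\left(J \right)} = - 6 J$
$\frac{1}{K{\left(-30 \right)} - 268} = \frac{1}{\left(-6\right) \left(-30\right) - 268} = \frac{1}{180 - 268} = \frac{1}{-88} = - \frac{1}{88}$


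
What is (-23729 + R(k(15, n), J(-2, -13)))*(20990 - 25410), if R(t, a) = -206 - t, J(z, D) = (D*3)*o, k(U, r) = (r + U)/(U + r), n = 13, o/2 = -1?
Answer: 105797120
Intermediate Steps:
o = -2 (o = 2*(-1) = -2)
k(U, r) = 1 (k(U, r) = (U + r)/(U + r) = 1)
J(z, D) = -6*D (J(z, D) = (D*3)*(-2) = (3*D)*(-2) = -6*D)
(-23729 + R(k(15, n), J(-2, -13)))*(20990 - 25410) = (-23729 + (-206 - 1*1))*(20990 - 25410) = (-23729 + (-206 - 1))*(-4420) = (-23729 - 207)*(-4420) = -23936*(-4420) = 105797120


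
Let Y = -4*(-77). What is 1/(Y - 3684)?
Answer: -1/3376 ≈ -0.00029621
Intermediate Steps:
Y = 308
1/(Y - 3684) = 1/(308 - 3684) = 1/(-3376) = -1/3376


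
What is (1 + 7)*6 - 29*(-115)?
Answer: 3383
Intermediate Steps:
(1 + 7)*6 - 29*(-115) = 8*6 + 3335 = 48 + 3335 = 3383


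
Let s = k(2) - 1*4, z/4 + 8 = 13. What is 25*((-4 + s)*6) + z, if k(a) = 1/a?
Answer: -1105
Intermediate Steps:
z = 20 (z = -32 + 4*13 = -32 + 52 = 20)
s = -7/2 (s = 1/2 - 1*4 = ½ - 4 = -7/2 ≈ -3.5000)
25*((-4 + s)*6) + z = 25*((-4 - 7/2)*6) + 20 = 25*(-15/2*6) + 20 = 25*(-45) + 20 = -1125 + 20 = -1105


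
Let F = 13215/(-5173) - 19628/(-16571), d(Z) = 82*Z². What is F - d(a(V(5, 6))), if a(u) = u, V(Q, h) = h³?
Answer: -327953829077257/85721783 ≈ -3.8258e+6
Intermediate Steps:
F = -117450121/85721783 (F = 13215*(-1/5173) - 19628*(-1/16571) = -13215/5173 + 19628/16571 = -117450121/85721783 ≈ -1.3701)
F - d(a(V(5, 6))) = -117450121/85721783 - 82*(6³)² = -117450121/85721783 - 82*216² = -117450121/85721783 - 82*46656 = -117450121/85721783 - 1*3825792 = -117450121/85721783 - 3825792 = -327953829077257/85721783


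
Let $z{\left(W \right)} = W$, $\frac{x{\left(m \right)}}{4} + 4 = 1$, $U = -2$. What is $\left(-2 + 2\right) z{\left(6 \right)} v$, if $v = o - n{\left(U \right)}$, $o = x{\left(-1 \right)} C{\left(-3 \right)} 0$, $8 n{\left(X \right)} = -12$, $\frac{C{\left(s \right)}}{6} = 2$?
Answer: $0$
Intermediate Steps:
$x{\left(m \right)} = -12$ ($x{\left(m \right)} = -16 + 4 \cdot 1 = -16 + 4 = -12$)
$C{\left(s \right)} = 12$ ($C{\left(s \right)} = 6 \cdot 2 = 12$)
$n{\left(X \right)} = - \frac{3}{2}$ ($n{\left(X \right)} = \frac{1}{8} \left(-12\right) = - \frac{3}{2}$)
$o = 0$ ($o = \left(-12\right) 12 \cdot 0 = \left(-144\right) 0 = 0$)
$v = \frac{3}{2}$ ($v = 0 - - \frac{3}{2} = 0 + \frac{3}{2} = \frac{3}{2} \approx 1.5$)
$\left(-2 + 2\right) z{\left(6 \right)} v = \left(-2 + 2\right) 6 \cdot \frac{3}{2} = 0 \cdot 6 \cdot \frac{3}{2} = 0 \cdot \frac{3}{2} = 0$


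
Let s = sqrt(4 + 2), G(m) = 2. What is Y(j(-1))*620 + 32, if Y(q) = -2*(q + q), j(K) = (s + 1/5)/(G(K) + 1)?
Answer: -400/3 - 2480*sqrt(6)/3 ≈ -2158.2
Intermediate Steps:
s = sqrt(6) ≈ 2.4495
j(K) = 1/15 + sqrt(6)/3 (j(K) = (sqrt(6) + 1/5)/(2 + 1) = (sqrt(6) + 1/5)/3 = (1/5 + sqrt(6))*(1/3) = 1/15 + sqrt(6)/3)
Y(q) = -4*q
Y(j(-1))*620 + 32 = -4*(1/15 + sqrt(6)/3)*620 + 32 = (-4/15 - 4*sqrt(6)/3)*620 + 32 = (-496/3 - 2480*sqrt(6)/3) + 32 = -400/3 - 2480*sqrt(6)/3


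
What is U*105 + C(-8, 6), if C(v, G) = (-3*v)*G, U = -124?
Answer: -12876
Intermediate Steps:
C(v, G) = -3*G*v
U*105 + C(-8, 6) = -124*105 - 3*6*(-8) = -13020 + 144 = -12876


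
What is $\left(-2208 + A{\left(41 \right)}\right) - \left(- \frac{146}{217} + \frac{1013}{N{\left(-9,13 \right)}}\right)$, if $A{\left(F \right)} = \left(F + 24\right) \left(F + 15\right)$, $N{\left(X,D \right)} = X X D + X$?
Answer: $\frac{324349339}{226548} \approx 1431.7$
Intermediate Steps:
$N{\left(X,D \right)} = X + D X^{2}$ ($N{\left(X,D \right)} = X^{2} D + X = D X^{2} + X = X + D X^{2}$)
$A{\left(F \right)} = \left(15 + F\right) \left(24 + F\right)$ ($A{\left(F \right)} = \left(24 + F\right) \left(15 + F\right) = \left(15 + F\right) \left(24 + F\right)$)
$\left(-2208 + A{\left(41 \right)}\right) - \left(- \frac{146}{217} + \frac{1013}{N{\left(-9,13 \right)}}\right) = \left(-2208 + \left(360 + 41^{2} + 39 \cdot 41\right)\right) - \left(- \frac{146}{217} + 1013 \left(- \frac{1}{9 \left(1 + 13 \left(-9\right)\right)}\right)\right) = \left(-2208 + \left(360 + 1681 + 1599\right)\right) - \left(- \frac{146}{217} + \frac{1013}{\left(-9\right) \left(1 - 117\right)}\right) = \left(-2208 + 3640\right) + \left(- \frac{1013}{\left(-9\right) \left(-116\right)} + \frac{146}{217}\right) = 1432 + \left(- \frac{1013}{1044} + \frac{146}{217}\right) = 1432 - \frac{67397}{226548} = \frac{324349339}{226548}$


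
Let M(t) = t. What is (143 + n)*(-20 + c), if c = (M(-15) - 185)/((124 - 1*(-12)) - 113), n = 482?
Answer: -412500/23 ≈ -17935.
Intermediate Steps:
c = -200/23 (c = (-15 - 185)/((124 - 1*(-12)) - 113) = -200/((124 + 12) - 113) = -200/(136 - 113) = -200/23 ≈ -8.6956)
(143 + n)*(-20 + c) = (143 + 482)*(-20 - 200/23) = 625*(-660/23) = -412500/23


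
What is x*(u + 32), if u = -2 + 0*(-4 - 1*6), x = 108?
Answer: 3240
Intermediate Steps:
u = -2 (u = -2 + 0*(-4 - 6) = -2 + 0*(-10) = -2 + 0 = -2)
x*(u + 32) = 108*(-2 + 32) = 108*30 = 3240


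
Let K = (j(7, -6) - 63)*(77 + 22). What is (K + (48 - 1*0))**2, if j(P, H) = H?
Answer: 46009089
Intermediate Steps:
K = -6831 (K = (-6 - 63)*(77 + 22) = -69*99 = -6831)
(K + (48 - 1*0))**2 = (-6831 + (48 - 1*0))**2 = (-6831 + (48 + 0))**2 = (-6831 + 48)**2 = (-6783)**2 = 46009089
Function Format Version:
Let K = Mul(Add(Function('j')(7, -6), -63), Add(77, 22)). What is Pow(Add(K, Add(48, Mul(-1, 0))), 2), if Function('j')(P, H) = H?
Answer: 46009089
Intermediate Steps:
K = -6831 (K = Mul(Add(-6, -63), Add(77, 22)) = Mul(-69, 99) = -6831)
Pow(Add(K, Add(48, Mul(-1, 0))), 2) = Pow(Add(-6831, Add(48, Mul(-1, 0))), 2) = Pow(Add(-6831, Add(48, 0)), 2) = Pow(Add(-6831, 48), 2) = Pow(-6783, 2) = 46009089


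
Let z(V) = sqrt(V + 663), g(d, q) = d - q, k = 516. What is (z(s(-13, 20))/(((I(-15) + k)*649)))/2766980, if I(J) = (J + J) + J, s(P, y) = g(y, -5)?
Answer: sqrt(43)/211451919855 ≈ 3.1011e-11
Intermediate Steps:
s(P, y) = 5 + y (s(P, y) = y - 1*(-5) = y + 5 = 5 + y)
z(V) = sqrt(663 + V)
I(J) = 3*J (I(J) = 2*J + J = 3*J)
(z(s(-13, 20))/(((I(-15) + k)*649)))/2766980 = (sqrt(663 + (5 + 20))/(((3*(-15) + 516)*649)))/2766980 = (sqrt(663 + 25)/(((-45 + 516)*649)))*(1/2766980) = (sqrt(688)/((471*649)))*(1/2766980) = ((4*sqrt(43))/305679)*(1/2766980) = ((4*sqrt(43))*(1/305679))*(1/2766980) = (4*sqrt(43)/305679)*(1/2766980) = sqrt(43)/211451919855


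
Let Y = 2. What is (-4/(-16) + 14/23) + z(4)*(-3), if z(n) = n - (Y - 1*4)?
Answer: -1577/92 ≈ -17.141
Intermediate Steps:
z(n) = 2 + n (z(n) = n - (2 - 1*4) = n - (2 - 4) = n - 1*(-2) = n + 2 = 2 + n)
(-4/(-16) + 14/23) + z(4)*(-3) = (-4/(-16) + 14/23) + (2 + 4)*(-3) = (-4*(-1/16) + 14*(1/23)) + 6*(-3) = (1/4 + 14/23) - 18 = 79/92 - 18 = -1577/92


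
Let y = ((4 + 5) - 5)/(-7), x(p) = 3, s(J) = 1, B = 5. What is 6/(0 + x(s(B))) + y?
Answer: 10/7 ≈ 1.4286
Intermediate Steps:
y = -4/7 (y = (9 - 5)*(-⅐) = 4*(-⅐) = -4/7 ≈ -0.57143)
6/(0 + x(s(B))) + y = 6/(0 + 3) - 4/7 = 6/3 - 4/7 = 6*(⅓) - 4/7 = 2 - 4/7 = 10/7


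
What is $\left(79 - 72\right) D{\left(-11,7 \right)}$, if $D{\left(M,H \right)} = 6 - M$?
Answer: $119$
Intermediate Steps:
$\left(79 - 72\right) D{\left(-11,7 \right)} = \left(79 - 72\right) \left(6 - -11\right) = 7 \left(6 + 11\right) = 7 \cdot 17 = 119$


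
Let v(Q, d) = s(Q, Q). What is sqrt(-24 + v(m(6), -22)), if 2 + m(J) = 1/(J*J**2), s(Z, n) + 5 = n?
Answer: I*sqrt(40170)/36 ≈ 5.5674*I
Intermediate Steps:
s(Z, n) = -5 + n
m(J) = -2 + J**(-3) (m(J) = -2 + 1/(J*J**2) = -2 + 1/(J**3) = -2 + J**(-3))
v(Q, d) = -5 + Q
sqrt(-24 + v(m(6), -22)) = sqrt(-24 + (-5 + (-2 + 6**(-3)))) = sqrt(-24 + (-5 + (-2 + 1/216))) = sqrt(-24 + (-5 - 431/216)) = sqrt(-24 - 1511/216) = sqrt(-6695/216) = I*sqrt(40170)/36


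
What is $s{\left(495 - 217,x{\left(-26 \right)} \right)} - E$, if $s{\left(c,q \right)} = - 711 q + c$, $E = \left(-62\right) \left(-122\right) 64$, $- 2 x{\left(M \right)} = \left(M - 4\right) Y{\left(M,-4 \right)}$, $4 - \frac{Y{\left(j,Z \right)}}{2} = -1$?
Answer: $-590468$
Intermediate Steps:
$Y{\left(j,Z \right)} = 10$ ($Y{\left(j,Z \right)} = 8 - -2 = 8 + 2 = 10$)
$x{\left(M \right)} = 20 - 5 M$ ($x{\left(M \right)} = - \frac{\left(M - 4\right) 10}{2} = - \frac{\left(-4 + M\right) 10}{2} = - \frac{-40 + 10 M}{2} = 20 - 5 M$)
$E = 484096$ ($E = 7564 \cdot 64 = 484096$)
$s{\left(c,q \right)} = c - 711 q$
$s{\left(495 - 217,x{\left(-26 \right)} \right)} - E = \left(\left(495 - 217\right) - 711 \left(20 - -130\right)\right) - 484096 = \left(278 - 711 \left(20 + 130\right)\right) - 484096 = \left(278 - 106650\right) - 484096 = -106372 - 484096 = -590468$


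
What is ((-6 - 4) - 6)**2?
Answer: 256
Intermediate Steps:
((-6 - 4) - 6)**2 = (-10 - 6)**2 = (-16)**2 = 256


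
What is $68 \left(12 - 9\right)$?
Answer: $204$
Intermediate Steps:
$68 \left(12 - 9\right) = 68 \cdot 3 = 204$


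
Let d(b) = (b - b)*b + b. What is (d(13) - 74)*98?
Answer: -5978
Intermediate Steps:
d(b) = b (d(b) = 0*b + b = 0 + b = b)
(d(13) - 74)*98 = (13 - 74)*98 = -61*98 = -5978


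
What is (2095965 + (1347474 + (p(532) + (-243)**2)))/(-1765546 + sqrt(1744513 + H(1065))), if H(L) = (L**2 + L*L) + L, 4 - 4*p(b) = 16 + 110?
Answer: -6183749829295/3117148664088 - 7004915*sqrt(1003507)/3117148664088 ≈ -1.9860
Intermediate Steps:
p(b) = -61/2 (p(b) = 1 - (16 + 110)/4 = 1 - 1/4*126 = 1 - 63/2 = -61/2)
H(L) = L + 2*L**2 (H(L) = (L**2 + L**2) + L = 2*L**2 + L = L + 2*L**2)
(2095965 + (1347474 + (p(532) + (-243)**2)))/(-1765546 + sqrt(1744513 + H(1065))) = (2095965 + (1347474 + (-61/2 + (-243)**2)))/(-1765546 + sqrt(1744513 + 1065*(1 + 2*1065))) = (2095965 + (1347474 + (-61/2 + 59049)))/(-1765546 + sqrt(1744513 + 1065*(1 + 2130))) = (2095965 + (1347474 + 118037/2))/(-1765546 + sqrt(1744513 + 1065*2131)) = (2095965 + 2812985/2)/(-1765546 + sqrt(1744513 + 2269515)) = 7004915/(2*(-1765546 + sqrt(4014028))) = 7004915/(2*(-1765546 + 2*sqrt(1003507)))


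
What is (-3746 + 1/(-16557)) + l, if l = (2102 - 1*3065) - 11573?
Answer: -269581075/16557 ≈ -16282.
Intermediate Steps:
l = -12536 (l = (2102 - 3065) - 11573 = -963 - 11573 = -12536)
(-3746 + 1/(-16557)) + l = (-3746 + 1/(-16557)) - 12536 = (-3746 - 1/16557) - 12536 = -62022523/16557 - 12536 = -269581075/16557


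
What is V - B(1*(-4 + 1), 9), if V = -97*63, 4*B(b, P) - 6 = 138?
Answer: -6147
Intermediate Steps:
B(b, P) = 36 (B(b, P) = 3/2 + (¼)*138 = 3/2 + 69/2 = 36)
V = -6111
V - B(1*(-4 + 1), 9) = -6111 - 1*36 = -6111 - 36 = -6147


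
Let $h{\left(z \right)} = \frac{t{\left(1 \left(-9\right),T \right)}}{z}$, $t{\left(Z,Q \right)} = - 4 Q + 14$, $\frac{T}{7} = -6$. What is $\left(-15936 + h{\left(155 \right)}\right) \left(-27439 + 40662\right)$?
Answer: $- \frac{32659461254}{155} \approx -2.1071 \cdot 10^{8}$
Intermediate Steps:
$T = -42$ ($T = 7 \left(-6\right) = -42$)
$t{\left(Z,Q \right)} = 14 - 4 Q$
$h{\left(z \right)} = \frac{182}{z}$ ($h{\left(z \right)} = \frac{14 - -168}{z} = \frac{14 + 168}{z} = \frac{182}{z}$)
$\left(-15936 + h{\left(155 \right)}\right) \left(-27439 + 40662\right) = \left(-15936 + \frac{182}{155}\right) \left(-27439 + 40662\right) = \left(-15936 + 182 \cdot \frac{1}{155}\right) 13223 = \left(-15936 + \frac{182}{155}\right) 13223 = \left(- \frac{2469898}{155}\right) 13223 = - \frac{32659461254}{155}$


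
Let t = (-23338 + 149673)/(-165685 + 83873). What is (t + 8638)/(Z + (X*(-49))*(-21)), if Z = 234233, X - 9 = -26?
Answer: 706565721/17731932880 ≈ 0.039847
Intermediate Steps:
X = -17 (X = 9 - 26 = -17)
t = -126335/81812 (t = 126335/(-81812) = 126335*(-1/81812) = -126335/81812 ≈ -1.5442)
(t + 8638)/(Z + (X*(-49))*(-21)) = (-126335/81812 + 8638)/(234233 - 17*(-49)*(-21)) = 706565721/(81812*(234233 + 833*(-21))) = 706565721/(81812*(234233 - 17493)) = (706565721/81812)/216740 = (706565721/81812)*(1/216740) = 706565721/17731932880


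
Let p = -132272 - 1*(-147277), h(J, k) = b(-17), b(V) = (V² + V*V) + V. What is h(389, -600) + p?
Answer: 15566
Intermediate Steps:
b(V) = V + 2*V² (b(V) = (V² + V²) + V = 2*V² + V = V + 2*V²)
h(J, k) = 561 (h(J, k) = -17*(1 + 2*(-17)) = -17*(1 - 34) = -17*(-33) = 561)
p = 15005 (p = -132272 + 147277 = 15005)
h(389, -600) + p = 561 + 15005 = 15566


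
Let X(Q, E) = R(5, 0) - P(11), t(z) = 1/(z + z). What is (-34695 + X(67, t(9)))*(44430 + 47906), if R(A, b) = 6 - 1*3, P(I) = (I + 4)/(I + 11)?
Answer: -35237218152/11 ≈ -3.2034e+9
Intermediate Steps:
P(I) = (4 + I)/(11 + I)
R(A, b) = 3 (R(A, b) = 6 - 3 = 3)
t(z) = 1/(2*z)
X(Q, E) = 51/22 (X(Q, E) = 3 - (4 + 11)/(11 + 11) = 3 - 15/22 = 51/22)
(-34695 + X(67, t(9)))*(44430 + 47906) = (-34695 + 51/22)*(44430 + 47906) = -763239/22*92336 = -35237218152/11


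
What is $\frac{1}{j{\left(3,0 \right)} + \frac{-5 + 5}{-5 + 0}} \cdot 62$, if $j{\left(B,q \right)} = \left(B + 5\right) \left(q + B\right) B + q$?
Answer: $\frac{31}{36} \approx 0.86111$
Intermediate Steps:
$j{\left(B,q \right)} = q + B \left(5 + B\right) \left(B + q\right)$ ($j{\left(B,q \right)} = \left(5 + B\right) \left(B + q\right) B + q = B \left(5 + B\right) \left(B + q\right) + q = q + B \left(5 + B\right) \left(B + q\right)$)
$\frac{1}{j{\left(3,0 \right)} + \frac{-5 + 5}{-5 + 0}} \cdot 62 = \frac{1}{\left(0 + 3^{3} + 5 \cdot 3^{2} + 0 \cdot 3^{2} + 5 \cdot 3 \cdot 0\right) + \frac{-5 + 5}{-5 + 0}} \cdot 62 = \frac{1}{\left(0 + 27 + 5 \cdot 9 + 0 \cdot 9 + 0\right) + \frac{0}{-5}} \cdot 62 = \frac{1}{\left(0 + 27 + 45 + 0 + 0\right) + 0 \left(- \frac{1}{5}\right)} 62 = \frac{1}{72 + 0} \cdot 62 = \frac{1}{72} \cdot 62 = \frac{31}{36}$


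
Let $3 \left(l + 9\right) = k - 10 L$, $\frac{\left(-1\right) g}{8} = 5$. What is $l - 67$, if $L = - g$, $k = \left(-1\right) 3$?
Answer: $- \frac{631}{3} \approx -210.33$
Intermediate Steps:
$g = -40$ ($g = \left(-8\right) 5 = -40$)
$k = -3$
$L = 40$ ($L = \left(-1\right) \left(-40\right) = 40$)
$l = - \frac{430}{3}$ ($l = -9 + \frac{-3 - 400}{3} = -9 + \frac{1}{3} \left(-403\right) = -9 - \frac{403}{3} = - \frac{430}{3} \approx -143.33$)
$l - 67 = - \frac{430}{3} - 67 = - \frac{631}{3}$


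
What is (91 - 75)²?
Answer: 256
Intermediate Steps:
(91 - 75)² = 16² = 256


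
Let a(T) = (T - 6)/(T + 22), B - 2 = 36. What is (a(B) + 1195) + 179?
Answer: 20618/15 ≈ 1374.5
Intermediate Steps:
B = 38 (B = 2 + 36 = 38)
a(T) = (-6 + T)/(22 + T)
(a(B) + 1195) + 179 = ((-6 + 38)/(22 + 38) + 1195) + 179 = (32/60 + 1195) + 179 = ((1/60)*32 + 1195) + 179 = (8/15 + 1195) + 179 = 17933/15 + 179 = 20618/15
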